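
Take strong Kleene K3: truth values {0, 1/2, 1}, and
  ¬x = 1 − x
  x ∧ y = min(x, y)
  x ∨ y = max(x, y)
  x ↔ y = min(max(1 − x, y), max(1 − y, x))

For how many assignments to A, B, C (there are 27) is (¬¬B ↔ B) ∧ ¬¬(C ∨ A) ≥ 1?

value 1: 10 assignments (counts)
value 1/2: 14 assignments
value 0: 3 assignments
So 10 of the 27 assignments meet the threshold.

10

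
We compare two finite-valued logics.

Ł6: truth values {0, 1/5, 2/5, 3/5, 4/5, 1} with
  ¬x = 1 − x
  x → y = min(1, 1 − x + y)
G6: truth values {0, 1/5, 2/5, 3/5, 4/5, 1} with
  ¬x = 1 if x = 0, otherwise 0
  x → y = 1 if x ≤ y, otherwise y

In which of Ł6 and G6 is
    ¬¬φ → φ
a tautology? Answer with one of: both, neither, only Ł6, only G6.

In Ł6: every assignment gives 1 — tautology.
In G6: at φ = 1/5 the value is 1/5 — not a tautology.

only Ł6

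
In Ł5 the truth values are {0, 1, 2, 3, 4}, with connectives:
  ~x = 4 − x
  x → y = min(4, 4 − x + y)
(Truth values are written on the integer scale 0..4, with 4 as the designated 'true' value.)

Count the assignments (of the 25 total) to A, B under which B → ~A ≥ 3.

19

value 4: 15 assignments (counts)
value 3: 4 assignments (counts)
value 2: 3 assignments
value 1: 2 assignments
value 0: 1 assignment
So 19 of the 25 assignments meet the threshold.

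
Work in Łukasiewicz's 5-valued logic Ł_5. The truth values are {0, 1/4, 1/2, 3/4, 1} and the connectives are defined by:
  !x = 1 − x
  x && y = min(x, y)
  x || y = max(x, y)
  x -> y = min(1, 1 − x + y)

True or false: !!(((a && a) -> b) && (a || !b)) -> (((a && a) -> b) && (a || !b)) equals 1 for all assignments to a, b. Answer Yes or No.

Yes

At a = 1, b = 1/2, for instance:
a && a = 1 && 1 = 1
(a && a) -> b = 1 -> 1/2 = 1/2
!b = !1/2 = 1/2
a || !b = 1 || 1/2 = 1
((a && a) -> b) && (a || !b) = 1/2 && 1 = 1/2
!(((a && a) -> b) && (a || !b)) = !1/2 = 1/2
!!(((a && a) -> b) && (a || !b)) = !1/2 = 1/2
!!(((a && a) -> b) && (a || !b)) -> (((a && a) -> b) && (a || !b)) = 1/2 -> 1/2 = 1
and checking the remaining 24 assignments likewise gives ≥ 1 in every case.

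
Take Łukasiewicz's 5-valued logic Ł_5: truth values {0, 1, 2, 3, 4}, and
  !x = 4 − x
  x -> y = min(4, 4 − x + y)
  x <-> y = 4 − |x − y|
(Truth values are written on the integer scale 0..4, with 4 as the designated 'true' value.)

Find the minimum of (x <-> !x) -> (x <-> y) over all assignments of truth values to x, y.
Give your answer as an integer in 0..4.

Take x = 2, y = 0:
!x = !2 = 2
x <-> !x = 2 <-> 2 = 4
x <-> y = 2 <-> 0 = 2
(x <-> !x) -> (x <-> y) = 4 -> 2 = 2
No assignment yields a value below 2, so this is the minimum.

2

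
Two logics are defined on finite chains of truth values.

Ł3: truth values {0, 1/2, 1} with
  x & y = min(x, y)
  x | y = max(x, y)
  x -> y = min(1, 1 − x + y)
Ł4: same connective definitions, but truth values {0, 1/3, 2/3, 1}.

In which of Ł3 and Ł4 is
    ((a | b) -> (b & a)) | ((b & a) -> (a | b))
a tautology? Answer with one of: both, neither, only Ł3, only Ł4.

both

In Ł3: every assignment gives 1 — tautology.
In Ł4: every assignment gives 1 — tautology.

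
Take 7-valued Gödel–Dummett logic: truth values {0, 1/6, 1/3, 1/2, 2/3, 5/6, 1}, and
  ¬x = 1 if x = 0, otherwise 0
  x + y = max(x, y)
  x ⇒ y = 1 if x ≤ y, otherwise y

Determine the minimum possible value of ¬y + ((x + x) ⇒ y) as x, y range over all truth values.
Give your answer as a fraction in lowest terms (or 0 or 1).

Take x = 1/3, y = 1/6:
¬y = ¬1/6 = 0
x + x = 1/3 + 1/3 = 1/3
(x + x) ⇒ y = 1/3 ⇒ 1/6 = 1/6
¬y + ((x + x) ⇒ y) = 0 + 1/6 = 1/6
No assignment yields a value below 1/6, so this is the minimum.

1/6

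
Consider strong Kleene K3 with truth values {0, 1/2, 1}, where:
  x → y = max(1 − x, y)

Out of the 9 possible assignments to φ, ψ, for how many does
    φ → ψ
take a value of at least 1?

5

φ = 0, ψ = 0 ↦ 1  ≥
φ = 0, ψ = 1/2 ↦ 1  ≥
φ = 0, ψ = 1 ↦ 1  ≥
φ = 1/2, ψ = 0 ↦ 1/2  <
φ = 1/2, ψ = 1/2 ↦ 1/2  <
φ = 1/2, ψ = 1 ↦ 1  ≥
φ = 1, ψ = 0 ↦ 0  <
φ = 1, ψ = 1/2 ↦ 1/2  <
φ = 1, ψ = 1 ↦ 1  ≥
So 5 of the 9 assignments meet the threshold.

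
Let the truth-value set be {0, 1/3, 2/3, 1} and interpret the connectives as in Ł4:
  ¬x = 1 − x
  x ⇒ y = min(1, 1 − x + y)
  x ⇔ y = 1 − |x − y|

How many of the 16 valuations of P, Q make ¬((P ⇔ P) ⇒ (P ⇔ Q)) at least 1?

2

P = 0, Q = 0 ↦ 0  <
P = 0, Q = 1/3 ↦ 1/3  <
P = 0, Q = 2/3 ↦ 2/3  <
P = 0, Q = 1 ↦ 1  ≥
P = 1/3, Q = 0 ↦ 1/3  <
P = 1/3, Q = 1/3 ↦ 0  <
P = 1/3, Q = 2/3 ↦ 1/3  <
P = 1/3, Q = 1 ↦ 2/3  <
P = 2/3, Q = 0 ↦ 2/3  <
P = 2/3, Q = 1/3 ↦ 1/3  <
P = 2/3, Q = 2/3 ↦ 0  <
P = 2/3, Q = 1 ↦ 1/3  <
P = 1, Q = 0 ↦ 1  ≥
P = 1, Q = 1/3 ↦ 2/3  <
P = 1, Q = 2/3 ↦ 1/3  <
P = 1, Q = 1 ↦ 0  <
So 2 of the 16 assignments meet the threshold.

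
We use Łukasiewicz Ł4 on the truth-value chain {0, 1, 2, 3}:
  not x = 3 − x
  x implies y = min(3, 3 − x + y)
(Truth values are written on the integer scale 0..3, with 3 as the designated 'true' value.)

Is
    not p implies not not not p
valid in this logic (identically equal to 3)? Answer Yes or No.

p = 0 ↦ 3
p = 1 ↦ 3
p = 2 ↦ 3
p = 3 ↦ 3
Every assignment gives a value ≥ 3.

Yes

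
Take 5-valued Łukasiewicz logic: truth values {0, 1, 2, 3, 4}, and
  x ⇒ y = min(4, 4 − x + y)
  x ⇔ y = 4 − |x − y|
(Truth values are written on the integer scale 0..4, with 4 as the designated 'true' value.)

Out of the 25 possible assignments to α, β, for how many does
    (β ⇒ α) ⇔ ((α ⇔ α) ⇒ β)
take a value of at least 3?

8

value 4: 3 assignments (counts)
value 3: 5 assignments (counts)
value 2: 6 assignments
value 1: 5 assignments
value 0: 6 assignments
So 8 of the 25 assignments meet the threshold.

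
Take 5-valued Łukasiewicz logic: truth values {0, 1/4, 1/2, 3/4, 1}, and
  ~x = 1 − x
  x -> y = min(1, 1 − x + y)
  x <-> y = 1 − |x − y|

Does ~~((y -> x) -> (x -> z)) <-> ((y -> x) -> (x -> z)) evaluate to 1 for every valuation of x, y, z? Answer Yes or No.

At x = 0, y = 3/4, z = 3/4, for instance:
y -> x = 3/4 -> 0 = 1/4
x -> z = 0 -> 3/4 = 1
(y -> x) -> (x -> z) = 1/4 -> 1 = 1
~((y -> x) -> (x -> z)) = ~1 = 0
~~((y -> x) -> (x -> z)) = ~0 = 1
~~((y -> x) -> (x -> z)) <-> ((y -> x) -> (x -> z)) = 1 <-> 1 = 1
and checking the remaining 124 assignments likewise gives ≥ 1 in every case.

Yes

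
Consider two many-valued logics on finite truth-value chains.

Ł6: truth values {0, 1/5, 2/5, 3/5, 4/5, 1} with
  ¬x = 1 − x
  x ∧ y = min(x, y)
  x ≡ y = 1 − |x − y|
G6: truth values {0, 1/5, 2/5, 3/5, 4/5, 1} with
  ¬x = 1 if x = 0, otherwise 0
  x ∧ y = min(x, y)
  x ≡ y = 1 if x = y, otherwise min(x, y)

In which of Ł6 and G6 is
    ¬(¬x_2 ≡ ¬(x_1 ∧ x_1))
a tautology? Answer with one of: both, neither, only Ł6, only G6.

neither

In Ł6: at x_1 = 0, x_2 = 0 the value is 0 — not a tautology.
In G6: at x_1 = 0, x_2 = 0 the value is 0 — not a tautology.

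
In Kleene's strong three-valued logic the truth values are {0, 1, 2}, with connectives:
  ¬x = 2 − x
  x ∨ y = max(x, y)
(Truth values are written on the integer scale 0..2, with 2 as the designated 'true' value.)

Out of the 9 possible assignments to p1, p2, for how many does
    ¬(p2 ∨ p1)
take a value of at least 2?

1

p1 = 0, p2 = 0 ↦ 2  ≥
p1 = 0, p2 = 1 ↦ 1  <
p1 = 0, p2 = 2 ↦ 0  <
p1 = 1, p2 = 0 ↦ 1  <
p1 = 1, p2 = 1 ↦ 1  <
p1 = 1, p2 = 2 ↦ 0  <
p1 = 2, p2 = 0 ↦ 0  <
p1 = 2, p2 = 1 ↦ 0  <
p1 = 2, p2 = 2 ↦ 0  <
So 1 of the 9 assignments meets the threshold.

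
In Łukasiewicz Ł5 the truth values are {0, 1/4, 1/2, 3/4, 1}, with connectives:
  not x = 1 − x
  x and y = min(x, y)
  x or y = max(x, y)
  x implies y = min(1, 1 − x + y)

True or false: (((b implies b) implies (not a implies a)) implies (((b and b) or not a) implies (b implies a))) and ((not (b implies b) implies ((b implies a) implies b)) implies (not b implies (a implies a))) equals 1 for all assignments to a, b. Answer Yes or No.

Counterexample: take a = 1/4, b = 1.
b implies b = 1 implies 1 = 1
not a = not 1/4 = 3/4
not a implies a = 3/4 implies 1/4 = 1/2
(b implies b) implies (not a implies a) = 1 implies 1/2 = 1/2
b and b = 1 and 1 = 1
not a = not 1/4 = 3/4
(b and b) or not a = 1 or 3/4 = 1
b implies a = 1 implies 1/4 = 1/4
((b and b) or not a) implies (b implies a) = 1 implies 1/4 = 1/4
((b implies b) implies (not a implies a)) implies (((b and b) or not a) implies (b implies a)) = 1/2 implies 1/4 = 3/4
b implies b = 1 implies 1 = 1
not (b implies b) = not 1 = 0
b implies a = 1 implies 1/4 = 1/4
(b implies a) implies b = 1/4 implies 1 = 1
not (b implies b) implies ((b implies a) implies b) = 0 implies 1 = 1
not b = not 1 = 0
a implies a = 1/4 implies 1/4 = 1
not b implies (a implies a) = 0 implies 1 = 1
(not (b implies b) implies ((b implies a) implies b)) implies (not b implies (a implies a)) = 1 implies 1 = 1
(((b implies b) implies (not a implies a)) implies (((b and b) or not a) implies (b implies a))) and ((not (b implies b) implies ((b implies a) implies b)) implies (not b implies (a implies a))) = 3/4 and 1 = 3/4
This gives 3/4 ≠ 1.

No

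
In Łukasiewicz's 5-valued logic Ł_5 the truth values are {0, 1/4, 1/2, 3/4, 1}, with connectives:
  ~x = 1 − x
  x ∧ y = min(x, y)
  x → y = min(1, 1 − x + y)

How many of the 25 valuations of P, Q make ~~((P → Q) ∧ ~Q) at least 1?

value 1: 1 assignment (counts)
value 3/4: 4 assignments
value 1/2: 7 assignments
value 1/4: 7 assignments
value 0: 6 assignments
So 1 of the 25 assignments meets the threshold.

1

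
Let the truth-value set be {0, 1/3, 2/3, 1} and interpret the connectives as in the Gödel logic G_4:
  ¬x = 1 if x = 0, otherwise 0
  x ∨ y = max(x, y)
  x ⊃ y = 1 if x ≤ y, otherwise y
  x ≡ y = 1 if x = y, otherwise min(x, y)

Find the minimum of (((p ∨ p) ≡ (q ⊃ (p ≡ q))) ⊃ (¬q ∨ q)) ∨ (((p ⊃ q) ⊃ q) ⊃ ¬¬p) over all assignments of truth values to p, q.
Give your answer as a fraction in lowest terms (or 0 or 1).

Take p = 0, q = 1/3:
p ∨ p = 0 ∨ 0 = 0
p ≡ q = 0 ≡ 1/3 = 0
q ⊃ (p ≡ q) = 1/3 ⊃ 0 = 0
(p ∨ p) ≡ (q ⊃ (p ≡ q)) = 0 ≡ 0 = 1
¬q = ¬1/3 = 0
¬q ∨ q = 0 ∨ 1/3 = 1/3
((p ∨ p) ≡ (q ⊃ (p ≡ q))) ⊃ (¬q ∨ q) = 1 ⊃ 1/3 = 1/3
p ⊃ q = 0 ⊃ 1/3 = 1
(p ⊃ q) ⊃ q = 1 ⊃ 1/3 = 1/3
¬p = ¬0 = 1
¬¬p = ¬1 = 0
((p ⊃ q) ⊃ q) ⊃ ¬¬p = 1/3 ⊃ 0 = 0
(((p ∨ p) ≡ (q ⊃ (p ≡ q))) ⊃ (¬q ∨ q)) ∨ (((p ⊃ q) ⊃ q) ⊃ ¬¬p) = 1/3 ∨ 0 = 1/3
No assignment yields a value below 1/3, so this is the minimum.

1/3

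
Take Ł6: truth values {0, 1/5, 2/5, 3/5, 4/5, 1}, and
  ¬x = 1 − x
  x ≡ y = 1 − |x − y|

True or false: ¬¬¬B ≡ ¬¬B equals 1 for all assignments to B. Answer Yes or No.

Counterexample: take B = 0.
¬B = ¬0 = 1
¬¬B = ¬1 = 0
¬¬¬B = ¬0 = 1
¬B = ¬0 = 1
¬¬B = ¬1 = 0
¬¬¬B ≡ ¬¬B = 1 ≡ 0 = 0
This gives 0 ≠ 1.

No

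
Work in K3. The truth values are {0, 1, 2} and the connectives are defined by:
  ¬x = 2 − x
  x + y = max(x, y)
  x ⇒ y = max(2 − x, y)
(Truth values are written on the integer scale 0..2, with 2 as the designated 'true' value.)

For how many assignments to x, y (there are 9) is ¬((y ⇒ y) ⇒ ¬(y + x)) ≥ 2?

x = 0, y = 0 ↦ 0  <
x = 0, y = 1 ↦ 1  <
x = 0, y = 2 ↦ 2  ≥
x = 1, y = 0 ↦ 1  <
x = 1, y = 1 ↦ 1  <
x = 1, y = 2 ↦ 2  ≥
x = 2, y = 0 ↦ 2  ≥
x = 2, y = 1 ↦ 1  <
x = 2, y = 2 ↦ 2  ≥
So 4 of the 9 assignments meet the threshold.

4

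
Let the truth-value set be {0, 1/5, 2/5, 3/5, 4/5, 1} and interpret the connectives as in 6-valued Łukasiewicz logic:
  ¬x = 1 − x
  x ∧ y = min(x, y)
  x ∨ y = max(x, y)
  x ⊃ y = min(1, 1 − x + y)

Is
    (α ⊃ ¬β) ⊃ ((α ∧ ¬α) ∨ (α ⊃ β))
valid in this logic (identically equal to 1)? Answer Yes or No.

No

Counterexample: take α = 1/5, β = 0.
¬β = ¬0 = 1
α ⊃ ¬β = 1/5 ⊃ 1 = 1
¬α = ¬1/5 = 4/5
α ∧ ¬α = 1/5 ∧ 4/5 = 1/5
α ⊃ β = 1/5 ⊃ 0 = 4/5
(α ∧ ¬α) ∨ (α ⊃ β) = 1/5 ∨ 4/5 = 4/5
(α ⊃ ¬β) ⊃ ((α ∧ ¬α) ∨ (α ⊃ β)) = 1 ⊃ 4/5 = 4/5
This gives 4/5 ≠ 1.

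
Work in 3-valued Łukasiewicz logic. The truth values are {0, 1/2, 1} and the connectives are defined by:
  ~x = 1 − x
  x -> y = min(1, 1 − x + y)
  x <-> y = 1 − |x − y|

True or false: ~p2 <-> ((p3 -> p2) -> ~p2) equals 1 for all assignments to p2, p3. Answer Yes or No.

No

Counterexample: take p2 = 1/2, p3 = 1.
~p2 = ~1/2 = 1/2
p3 -> p2 = 1 -> 1/2 = 1/2
(p3 -> p2) -> ~p2 = 1/2 -> 1/2 = 1
~p2 <-> ((p3 -> p2) -> ~p2) = 1/2 <-> 1 = 1/2
This gives 1/2 ≠ 1.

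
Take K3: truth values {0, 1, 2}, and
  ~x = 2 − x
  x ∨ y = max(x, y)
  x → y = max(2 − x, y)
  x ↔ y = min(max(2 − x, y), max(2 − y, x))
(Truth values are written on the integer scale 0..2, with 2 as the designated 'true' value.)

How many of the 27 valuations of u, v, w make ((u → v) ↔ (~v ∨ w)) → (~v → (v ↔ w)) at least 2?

value 2: 14 assignments (counts)
value 1: 12 assignments
value 0: 1 assignment
So 14 of the 27 assignments meet the threshold.

14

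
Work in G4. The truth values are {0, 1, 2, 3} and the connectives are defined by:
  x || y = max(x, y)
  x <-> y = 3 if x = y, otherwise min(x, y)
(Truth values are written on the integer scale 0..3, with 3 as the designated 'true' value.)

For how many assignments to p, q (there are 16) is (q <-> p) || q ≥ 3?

p = 0, q = 0 ↦ 3  ≥
p = 0, q = 1 ↦ 1  <
p = 0, q = 2 ↦ 2  <
p = 0, q = 3 ↦ 3  ≥
p = 1, q = 0 ↦ 0  <
p = 1, q = 1 ↦ 3  ≥
p = 1, q = 2 ↦ 2  <
p = 1, q = 3 ↦ 3  ≥
p = 2, q = 0 ↦ 0  <
p = 2, q = 1 ↦ 1  <
p = 2, q = 2 ↦ 3  ≥
p = 2, q = 3 ↦ 3  ≥
p = 3, q = 0 ↦ 0  <
p = 3, q = 1 ↦ 1  <
p = 3, q = 2 ↦ 2  <
p = 3, q = 3 ↦ 3  ≥
So 7 of the 16 assignments meet the threshold.

7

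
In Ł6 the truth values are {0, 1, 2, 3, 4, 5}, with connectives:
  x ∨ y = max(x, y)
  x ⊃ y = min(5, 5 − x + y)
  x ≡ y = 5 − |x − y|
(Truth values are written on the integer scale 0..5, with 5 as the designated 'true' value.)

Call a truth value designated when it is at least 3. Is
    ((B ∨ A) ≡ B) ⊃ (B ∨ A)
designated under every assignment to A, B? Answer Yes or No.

Counterexample: take A = 0, B = 0.
B ∨ A = 0 ∨ 0 = 0
(B ∨ A) ≡ B = 0 ≡ 0 = 5
B ∨ A = 0 ∨ 0 = 0
((B ∨ A) ≡ B) ⊃ (B ∨ A) = 5 ⊃ 0 = 0
This gives 0, which is below 3.

No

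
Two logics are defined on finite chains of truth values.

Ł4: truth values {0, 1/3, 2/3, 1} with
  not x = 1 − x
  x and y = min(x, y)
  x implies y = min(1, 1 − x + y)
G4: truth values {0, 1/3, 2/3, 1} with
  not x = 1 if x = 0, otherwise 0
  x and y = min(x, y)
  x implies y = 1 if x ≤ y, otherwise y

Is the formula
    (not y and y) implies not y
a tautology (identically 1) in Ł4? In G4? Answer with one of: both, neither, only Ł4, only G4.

both

In Ł4: every assignment gives 1 — tautology.
In G4: every assignment gives 1 — tautology.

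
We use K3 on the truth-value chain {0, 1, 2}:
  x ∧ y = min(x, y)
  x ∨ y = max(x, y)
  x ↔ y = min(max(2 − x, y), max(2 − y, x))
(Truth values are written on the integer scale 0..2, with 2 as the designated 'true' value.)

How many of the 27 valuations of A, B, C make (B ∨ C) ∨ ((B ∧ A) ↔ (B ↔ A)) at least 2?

value 2: 17 assignments (counts)
value 1: 9 assignments
value 0: 1 assignment
So 17 of the 27 assignments meet the threshold.

17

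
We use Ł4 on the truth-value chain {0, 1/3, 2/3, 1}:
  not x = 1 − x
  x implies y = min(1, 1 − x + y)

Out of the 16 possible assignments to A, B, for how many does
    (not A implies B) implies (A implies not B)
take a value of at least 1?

10

A = 0, B = 0 ↦ 1  ≥
A = 0, B = 1/3 ↦ 1  ≥
A = 0, B = 2/3 ↦ 1  ≥
A = 0, B = 1 ↦ 1  ≥
A = 1/3, B = 0 ↦ 1  ≥
A = 1/3, B = 1/3 ↦ 1  ≥
A = 1/3, B = 2/3 ↦ 1  ≥
A = 1/3, B = 1 ↦ 2/3  <
A = 2/3, B = 0 ↦ 1  ≥
A = 2/3, B = 1/3 ↦ 1  ≥
A = 2/3, B = 2/3 ↦ 2/3  <
A = 2/3, B = 1 ↦ 1/3  <
A = 1, B = 0 ↦ 1  ≥
A = 1, B = 1/3 ↦ 2/3  <
A = 1, B = 2/3 ↦ 1/3  <
A = 1, B = 1 ↦ 0  <
So 10 of the 16 assignments meet the threshold.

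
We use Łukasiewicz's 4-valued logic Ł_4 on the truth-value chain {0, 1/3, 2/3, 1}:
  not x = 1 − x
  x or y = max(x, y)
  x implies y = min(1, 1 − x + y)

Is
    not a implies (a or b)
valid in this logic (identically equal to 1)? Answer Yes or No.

No

Counterexample: take a = 0, b = 0.
not a = not 0 = 1
a or b = 0 or 0 = 0
not a implies (a or b) = 1 implies 0 = 0
This gives 0 ≠ 1.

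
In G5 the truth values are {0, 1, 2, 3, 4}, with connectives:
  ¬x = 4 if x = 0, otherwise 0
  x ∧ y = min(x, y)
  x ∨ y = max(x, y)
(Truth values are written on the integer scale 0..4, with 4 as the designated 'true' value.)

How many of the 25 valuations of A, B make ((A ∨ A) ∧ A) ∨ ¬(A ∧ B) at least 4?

13

value 4: 13 assignments (counts)
value 3: 4 assignments
value 2: 4 assignments
value 1: 4 assignments
So 13 of the 25 assignments meet the threshold.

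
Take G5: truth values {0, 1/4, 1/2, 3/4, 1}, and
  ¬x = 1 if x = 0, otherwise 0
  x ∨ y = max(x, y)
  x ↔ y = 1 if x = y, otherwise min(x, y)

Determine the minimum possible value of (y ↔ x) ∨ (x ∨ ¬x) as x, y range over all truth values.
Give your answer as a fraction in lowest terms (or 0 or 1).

1/4

Take x = 1/4, y = 0:
y ↔ x = 0 ↔ 1/4 = 0
¬x = ¬1/4 = 0
x ∨ ¬x = 1/4 ∨ 0 = 1/4
(y ↔ x) ∨ (x ∨ ¬x) = 0 ∨ 1/4 = 1/4
No assignment yields a value below 1/4, so this is the minimum.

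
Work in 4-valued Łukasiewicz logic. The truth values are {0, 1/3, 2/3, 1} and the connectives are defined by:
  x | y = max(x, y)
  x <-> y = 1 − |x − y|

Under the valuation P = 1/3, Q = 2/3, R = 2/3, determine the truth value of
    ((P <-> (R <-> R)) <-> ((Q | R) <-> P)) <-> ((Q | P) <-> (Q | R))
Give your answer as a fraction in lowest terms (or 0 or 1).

R <-> R = 2/3 <-> 2/3 = 1
P <-> (R <-> R) = 1/3 <-> 1 = 1/3
Q | R = 2/3 | 2/3 = 2/3
(Q | R) <-> P = 2/3 <-> 1/3 = 2/3
(P <-> (R <-> R)) <-> ((Q | R) <-> P) = 1/3 <-> 2/3 = 2/3
Q | P = 2/3 | 1/3 = 2/3
Q | R = 2/3 | 2/3 = 2/3
(Q | P) <-> (Q | R) = 2/3 <-> 2/3 = 1
((P <-> (R <-> R)) <-> ((Q | R) <-> P)) <-> ((Q | P) <-> (Q | R)) = 2/3 <-> 1 = 2/3

2/3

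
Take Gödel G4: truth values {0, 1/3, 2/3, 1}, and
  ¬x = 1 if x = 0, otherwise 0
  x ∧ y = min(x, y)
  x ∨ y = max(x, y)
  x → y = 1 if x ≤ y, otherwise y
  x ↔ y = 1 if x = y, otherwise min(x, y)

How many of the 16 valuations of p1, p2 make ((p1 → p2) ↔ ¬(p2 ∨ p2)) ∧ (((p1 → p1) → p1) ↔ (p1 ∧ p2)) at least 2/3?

p1 = 0, p2 = 0 ↦ 1  ≥
p1 = 0, p2 = 1/3 ↦ 0  <
p1 = 0, p2 = 2/3 ↦ 0  <
p1 = 0, p2 = 1 ↦ 0  <
p1 = 1/3, p2 = 0 ↦ 0  <
p1 = 1/3, p2 = 1/3 ↦ 0  <
p1 = 1/3, p2 = 2/3 ↦ 0  <
p1 = 1/3, p2 = 1 ↦ 0  <
p1 = 2/3, p2 = 0 ↦ 0  <
p1 = 2/3, p2 = 1/3 ↦ 0  <
p1 = 2/3, p2 = 2/3 ↦ 0  <
p1 = 2/3, p2 = 1 ↦ 0  <
p1 = 1, p2 = 0 ↦ 0  <
p1 = 1, p2 = 1/3 ↦ 0  <
p1 = 1, p2 = 2/3 ↦ 0  <
p1 = 1, p2 = 1 ↦ 0  <
So 1 of the 16 assignments meets the threshold.

1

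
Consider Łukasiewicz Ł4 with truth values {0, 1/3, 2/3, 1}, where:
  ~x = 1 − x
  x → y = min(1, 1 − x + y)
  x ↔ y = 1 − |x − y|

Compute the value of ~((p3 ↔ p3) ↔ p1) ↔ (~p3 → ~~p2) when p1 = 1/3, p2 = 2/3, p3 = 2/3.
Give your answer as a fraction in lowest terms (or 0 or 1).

2/3

p3 ↔ p3 = 2/3 ↔ 2/3 = 1
(p3 ↔ p3) ↔ p1 = 1 ↔ 1/3 = 1/3
~((p3 ↔ p3) ↔ p1) = ~1/3 = 2/3
~p3 = ~2/3 = 1/3
~p2 = ~2/3 = 1/3
~~p2 = ~1/3 = 2/3
~p3 → ~~p2 = 1/3 → 2/3 = 1
~((p3 ↔ p3) ↔ p1) ↔ (~p3 → ~~p2) = 2/3 ↔ 1 = 2/3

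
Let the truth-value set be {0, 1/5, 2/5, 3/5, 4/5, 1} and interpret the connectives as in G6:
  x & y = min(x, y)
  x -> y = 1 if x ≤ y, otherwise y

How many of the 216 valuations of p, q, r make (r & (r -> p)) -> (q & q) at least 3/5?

value 1: 161 assignments (counts)
value 4/5: 1 assignment (counts)
value 3/5: 4 assignments (counts)
value 2/5: 9 assignments
value 1/5: 16 assignments
value 0: 25 assignments
So 166 of the 216 assignments meet the threshold.

166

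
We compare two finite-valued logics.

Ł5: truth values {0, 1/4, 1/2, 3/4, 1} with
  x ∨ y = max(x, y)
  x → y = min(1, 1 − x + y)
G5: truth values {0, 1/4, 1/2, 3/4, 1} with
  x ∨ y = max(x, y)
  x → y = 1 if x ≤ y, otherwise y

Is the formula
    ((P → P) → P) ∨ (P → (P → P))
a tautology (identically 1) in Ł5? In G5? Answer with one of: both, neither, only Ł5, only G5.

In Ł5: every assignment gives 1 — tautology.
In G5: every assignment gives 1 — tautology.

both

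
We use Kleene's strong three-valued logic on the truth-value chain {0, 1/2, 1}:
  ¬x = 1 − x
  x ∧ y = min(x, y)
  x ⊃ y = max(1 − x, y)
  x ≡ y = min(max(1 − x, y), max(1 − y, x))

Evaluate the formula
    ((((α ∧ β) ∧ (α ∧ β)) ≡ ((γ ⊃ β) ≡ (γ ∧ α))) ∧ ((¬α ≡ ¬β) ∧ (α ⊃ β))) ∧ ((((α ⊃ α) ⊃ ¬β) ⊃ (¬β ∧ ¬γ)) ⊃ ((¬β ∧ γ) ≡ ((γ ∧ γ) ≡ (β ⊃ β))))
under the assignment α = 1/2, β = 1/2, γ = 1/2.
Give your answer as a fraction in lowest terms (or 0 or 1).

1/2

α ∧ β = 1/2 ∧ 1/2 = 1/2
α ∧ β = 1/2 ∧ 1/2 = 1/2
(α ∧ β) ∧ (α ∧ β) = 1/2 ∧ 1/2 = 1/2
γ ⊃ β = 1/2 ⊃ 1/2 = 1/2
γ ∧ α = 1/2 ∧ 1/2 = 1/2
(γ ⊃ β) ≡ (γ ∧ α) = 1/2 ≡ 1/2 = 1/2
((α ∧ β) ∧ (α ∧ β)) ≡ ((γ ⊃ β) ≡ (γ ∧ α)) = 1/2 ≡ 1/2 = 1/2
¬α = ¬1/2 = 1/2
¬β = ¬1/2 = 1/2
¬α ≡ ¬β = 1/2 ≡ 1/2 = 1/2
α ⊃ β = 1/2 ⊃ 1/2 = 1/2
(¬α ≡ ¬β) ∧ (α ⊃ β) = 1/2 ∧ 1/2 = 1/2
(((α ∧ β) ∧ (α ∧ β)) ≡ ((γ ⊃ β) ≡ (γ ∧ α))) ∧ ((¬α ≡ ¬β) ∧ (α ⊃ β)) = 1/2 ∧ 1/2 = 1/2
α ⊃ α = 1/2 ⊃ 1/2 = 1/2
¬β = ¬1/2 = 1/2
(α ⊃ α) ⊃ ¬β = 1/2 ⊃ 1/2 = 1/2
¬β = ¬1/2 = 1/2
¬γ = ¬1/2 = 1/2
¬β ∧ ¬γ = 1/2 ∧ 1/2 = 1/2
((α ⊃ α) ⊃ ¬β) ⊃ (¬β ∧ ¬γ) = 1/2 ⊃ 1/2 = 1/2
¬β = ¬1/2 = 1/2
¬β ∧ γ = 1/2 ∧ 1/2 = 1/2
γ ∧ γ = 1/2 ∧ 1/2 = 1/2
β ⊃ β = 1/2 ⊃ 1/2 = 1/2
(γ ∧ γ) ≡ (β ⊃ β) = 1/2 ≡ 1/2 = 1/2
(¬β ∧ γ) ≡ ((γ ∧ γ) ≡ (β ⊃ β)) = 1/2 ≡ 1/2 = 1/2
(((α ⊃ α) ⊃ ¬β) ⊃ (¬β ∧ ¬γ)) ⊃ ((¬β ∧ γ) ≡ ((γ ∧ γ) ≡ (β ⊃ β))) = 1/2 ⊃ 1/2 = 1/2
((((α ∧ β) ∧ (α ∧ β)) ≡ ((γ ⊃ β) ≡ (γ ∧ α))) ∧ ((¬α ≡ ¬β) ∧ (α ⊃ β))) ∧ ((((α ⊃ α) ⊃ ¬β) ⊃ (¬β ∧ ¬γ)) ⊃ ((¬β ∧ γ) ≡ ((γ ∧ γ) ≡ (β ⊃ β)))) = 1/2 ∧ 1/2 = 1/2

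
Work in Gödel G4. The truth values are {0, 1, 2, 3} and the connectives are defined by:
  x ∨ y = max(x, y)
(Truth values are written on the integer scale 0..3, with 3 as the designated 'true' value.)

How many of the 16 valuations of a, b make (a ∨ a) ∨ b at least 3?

a = 0, b = 0 ↦ 0  <
a = 0, b = 1 ↦ 1  <
a = 0, b = 2 ↦ 2  <
a = 0, b = 3 ↦ 3  ≥
a = 1, b = 0 ↦ 1  <
a = 1, b = 1 ↦ 1  <
a = 1, b = 2 ↦ 2  <
a = 1, b = 3 ↦ 3  ≥
a = 2, b = 0 ↦ 2  <
a = 2, b = 1 ↦ 2  <
a = 2, b = 2 ↦ 2  <
a = 2, b = 3 ↦ 3  ≥
a = 3, b = 0 ↦ 3  ≥
a = 3, b = 1 ↦ 3  ≥
a = 3, b = 2 ↦ 3  ≥
a = 3, b = 3 ↦ 3  ≥
So 7 of the 16 assignments meet the threshold.

7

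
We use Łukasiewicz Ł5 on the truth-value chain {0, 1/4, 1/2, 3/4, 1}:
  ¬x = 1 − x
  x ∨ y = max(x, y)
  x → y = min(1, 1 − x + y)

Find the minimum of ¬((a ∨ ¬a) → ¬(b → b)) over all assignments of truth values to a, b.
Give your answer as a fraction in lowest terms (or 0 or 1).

1/2

Take a = 1/2, b = 0:
¬a = ¬1/2 = 1/2
a ∨ ¬a = 1/2 ∨ 1/2 = 1/2
b → b = 0 → 0 = 1
¬(b → b) = ¬1 = 0
(a ∨ ¬a) → ¬(b → b) = 1/2 → 0 = 1/2
¬((a ∨ ¬a) → ¬(b → b)) = ¬1/2 = 1/2
No assignment yields a value below 1/2, so this is the minimum.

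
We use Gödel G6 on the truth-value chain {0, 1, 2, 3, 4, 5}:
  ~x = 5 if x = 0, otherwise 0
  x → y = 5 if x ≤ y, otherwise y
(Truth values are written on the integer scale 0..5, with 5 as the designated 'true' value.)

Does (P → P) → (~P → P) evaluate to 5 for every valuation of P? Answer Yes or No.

Counterexample: take P = 0.
P → P = 0 → 0 = 5
~P = ~0 = 5
~P → P = 5 → 0 = 0
(P → P) → (~P → P) = 5 → 0 = 0
This gives 0 ≠ 5.

No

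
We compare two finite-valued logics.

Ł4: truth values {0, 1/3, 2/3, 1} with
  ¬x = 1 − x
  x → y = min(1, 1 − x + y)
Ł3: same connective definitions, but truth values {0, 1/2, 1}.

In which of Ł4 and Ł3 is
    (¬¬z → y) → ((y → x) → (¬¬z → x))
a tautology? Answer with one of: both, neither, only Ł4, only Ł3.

In Ł4: every assignment gives 1 — tautology.
In Ł3: every assignment gives 1 — tautology.

both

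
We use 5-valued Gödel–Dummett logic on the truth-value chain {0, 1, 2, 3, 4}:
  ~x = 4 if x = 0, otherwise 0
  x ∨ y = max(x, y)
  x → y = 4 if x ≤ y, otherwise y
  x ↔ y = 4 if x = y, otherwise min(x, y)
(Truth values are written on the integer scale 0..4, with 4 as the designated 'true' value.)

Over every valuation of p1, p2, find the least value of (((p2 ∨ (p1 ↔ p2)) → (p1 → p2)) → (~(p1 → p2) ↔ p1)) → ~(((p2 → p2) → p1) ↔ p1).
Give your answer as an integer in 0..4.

0

Take p1 = 0, p2 = 0:
p1 ↔ p2 = 0 ↔ 0 = 4
p2 ∨ (p1 ↔ p2) = 0 ∨ 4 = 4
p1 → p2 = 0 → 0 = 4
(p2 ∨ (p1 ↔ p2)) → (p1 → p2) = 4 → 4 = 4
p1 → p2 = 0 → 0 = 4
~(p1 → p2) = ~4 = 0
~(p1 → p2) ↔ p1 = 0 ↔ 0 = 4
((p2 ∨ (p1 ↔ p2)) → (p1 → p2)) → (~(p1 → p2) ↔ p1) = 4 → 4 = 4
p2 → p2 = 0 → 0 = 4
(p2 → p2) → p1 = 4 → 0 = 0
((p2 → p2) → p1) ↔ p1 = 0 ↔ 0 = 4
~(((p2 → p2) → p1) ↔ p1) = ~4 = 0
(((p2 ∨ (p1 ↔ p2)) → (p1 → p2)) → (~(p1 → p2) ↔ p1)) → ~(((p2 → p2) → p1) ↔ p1) = 4 → 0 = 0
No assignment yields a value below 0, so this is the minimum.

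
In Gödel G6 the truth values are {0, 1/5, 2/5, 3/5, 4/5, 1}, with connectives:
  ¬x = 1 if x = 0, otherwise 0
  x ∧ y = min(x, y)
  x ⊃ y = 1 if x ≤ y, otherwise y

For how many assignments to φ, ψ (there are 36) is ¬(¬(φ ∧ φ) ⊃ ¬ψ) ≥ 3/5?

5

value 1: 5 assignments (counts)
value 0: 31 assignments
So 5 of the 36 assignments meet the threshold.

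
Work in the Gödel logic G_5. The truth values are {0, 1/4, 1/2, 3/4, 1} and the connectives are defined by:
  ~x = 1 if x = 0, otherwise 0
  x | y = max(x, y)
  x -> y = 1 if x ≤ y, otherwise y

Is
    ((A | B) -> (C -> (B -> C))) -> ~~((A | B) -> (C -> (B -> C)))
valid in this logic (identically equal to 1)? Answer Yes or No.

Yes

At A = 3/4, B = 1/2, C = 0, for instance:
A | B = 3/4 | 1/2 = 3/4
B -> C = 1/2 -> 0 = 0
C -> (B -> C) = 0 -> 0 = 1
(A | B) -> (C -> (B -> C)) = 3/4 -> 1 = 1
~((A | B) -> (C -> (B -> C))) = ~1 = 0
~~((A | B) -> (C -> (B -> C))) = ~0 = 1
((A | B) -> (C -> (B -> C))) -> ~~((A | B) -> (C -> (B -> C))) = 1 -> 1 = 1
and checking the remaining 124 assignments likewise gives ≥ 1 in every case.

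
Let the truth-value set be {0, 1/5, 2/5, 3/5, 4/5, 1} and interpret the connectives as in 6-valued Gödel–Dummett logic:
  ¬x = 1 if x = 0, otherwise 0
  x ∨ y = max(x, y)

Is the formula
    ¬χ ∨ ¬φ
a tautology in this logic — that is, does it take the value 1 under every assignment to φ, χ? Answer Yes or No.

No

Counterexample: take φ = 1/5, χ = 1/5.
¬χ = ¬1/5 = 0
¬φ = ¬1/5 = 0
¬χ ∨ ¬φ = 0 ∨ 0 = 0
This gives 0 ≠ 1.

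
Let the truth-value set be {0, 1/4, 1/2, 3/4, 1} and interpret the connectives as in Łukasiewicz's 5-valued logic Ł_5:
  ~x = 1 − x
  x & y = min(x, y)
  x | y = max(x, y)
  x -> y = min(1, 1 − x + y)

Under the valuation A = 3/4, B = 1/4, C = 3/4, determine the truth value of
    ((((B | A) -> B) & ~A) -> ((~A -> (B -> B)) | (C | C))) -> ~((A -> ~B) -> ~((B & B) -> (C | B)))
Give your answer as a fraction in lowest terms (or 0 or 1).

1

B | A = 1/4 | 3/4 = 3/4
(B | A) -> B = 3/4 -> 1/4 = 1/2
~A = ~3/4 = 1/4
((B | A) -> B) & ~A = 1/2 & 1/4 = 1/4
~A = ~3/4 = 1/4
B -> B = 1/4 -> 1/4 = 1
~A -> (B -> B) = 1/4 -> 1 = 1
C | C = 3/4 | 3/4 = 3/4
(~A -> (B -> B)) | (C | C) = 1 | 3/4 = 1
(((B | A) -> B) & ~A) -> ((~A -> (B -> B)) | (C | C)) = 1/4 -> 1 = 1
~B = ~1/4 = 3/4
A -> ~B = 3/4 -> 3/4 = 1
B & B = 1/4 & 1/4 = 1/4
C | B = 3/4 | 1/4 = 3/4
(B & B) -> (C | B) = 1/4 -> 3/4 = 1
~((B & B) -> (C | B)) = ~1 = 0
(A -> ~B) -> ~((B & B) -> (C | B)) = 1 -> 0 = 0
~((A -> ~B) -> ~((B & B) -> (C | B))) = ~0 = 1
((((B | A) -> B) & ~A) -> ((~A -> (B -> B)) | (C | C))) -> ~((A -> ~B) -> ~((B & B) -> (C | B))) = 1 -> 1 = 1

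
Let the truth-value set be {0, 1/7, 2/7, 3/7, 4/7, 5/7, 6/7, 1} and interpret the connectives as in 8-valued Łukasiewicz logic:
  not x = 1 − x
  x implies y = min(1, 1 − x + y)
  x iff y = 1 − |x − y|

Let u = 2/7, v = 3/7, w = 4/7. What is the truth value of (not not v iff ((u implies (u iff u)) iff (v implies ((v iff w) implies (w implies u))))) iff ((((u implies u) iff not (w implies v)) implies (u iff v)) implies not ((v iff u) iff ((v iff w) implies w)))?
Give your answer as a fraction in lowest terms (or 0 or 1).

not v = not 3/7 = 4/7
not not v = not 4/7 = 3/7
u iff u = 2/7 iff 2/7 = 1
u implies (u iff u) = 2/7 implies 1 = 1
v iff w = 3/7 iff 4/7 = 6/7
w implies u = 4/7 implies 2/7 = 5/7
(v iff w) implies (w implies u) = 6/7 implies 5/7 = 6/7
v implies ((v iff w) implies (w implies u)) = 3/7 implies 6/7 = 1
(u implies (u iff u)) iff (v implies ((v iff w) implies (w implies u))) = 1 iff 1 = 1
not not v iff ((u implies (u iff u)) iff (v implies ((v iff w) implies (w implies u)))) = 3/7 iff 1 = 3/7
u implies u = 2/7 implies 2/7 = 1
w implies v = 4/7 implies 3/7 = 6/7
not (w implies v) = not 6/7 = 1/7
(u implies u) iff not (w implies v) = 1 iff 1/7 = 1/7
u iff v = 2/7 iff 3/7 = 6/7
((u implies u) iff not (w implies v)) implies (u iff v) = 1/7 implies 6/7 = 1
v iff u = 3/7 iff 2/7 = 6/7
v iff w = 3/7 iff 4/7 = 6/7
(v iff w) implies w = 6/7 implies 4/7 = 5/7
(v iff u) iff ((v iff w) implies w) = 6/7 iff 5/7 = 6/7
not ((v iff u) iff ((v iff w) implies w)) = not 6/7 = 1/7
(((u implies u) iff not (w implies v)) implies (u iff v)) implies not ((v iff u) iff ((v iff w) implies w)) = 1 implies 1/7 = 1/7
(not not v iff ((u implies (u iff u)) iff (v implies ((v iff w) implies (w implies u))))) iff ((((u implies u) iff not (w implies v)) implies (u iff v)) implies not ((v iff u) iff ((v iff w) implies w))) = 3/7 iff 1/7 = 5/7

5/7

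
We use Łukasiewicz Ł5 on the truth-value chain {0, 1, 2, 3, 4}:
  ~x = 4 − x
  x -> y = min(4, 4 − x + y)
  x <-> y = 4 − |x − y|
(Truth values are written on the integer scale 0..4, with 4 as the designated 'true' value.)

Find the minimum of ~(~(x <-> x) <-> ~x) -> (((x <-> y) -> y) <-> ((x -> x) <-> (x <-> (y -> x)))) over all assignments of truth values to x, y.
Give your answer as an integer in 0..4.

2

Take x = 0, y = 2:
x <-> x = 0 <-> 0 = 4
~(x <-> x) = ~4 = 0
~x = ~0 = 4
~(x <-> x) <-> ~x = 0 <-> 4 = 0
~(~(x <-> x) <-> ~x) = ~0 = 4
x <-> y = 0 <-> 2 = 2
(x <-> y) -> y = 2 -> 2 = 4
x -> x = 0 -> 0 = 4
y -> x = 2 -> 0 = 2
x <-> (y -> x) = 0 <-> 2 = 2
(x -> x) <-> (x <-> (y -> x)) = 4 <-> 2 = 2
((x <-> y) -> y) <-> ((x -> x) <-> (x <-> (y -> x))) = 4 <-> 2 = 2
~(~(x <-> x) <-> ~x) -> (((x <-> y) -> y) <-> ((x -> x) <-> (x <-> (y -> x)))) = 4 -> 2 = 2
No assignment yields a value below 2, so this is the minimum.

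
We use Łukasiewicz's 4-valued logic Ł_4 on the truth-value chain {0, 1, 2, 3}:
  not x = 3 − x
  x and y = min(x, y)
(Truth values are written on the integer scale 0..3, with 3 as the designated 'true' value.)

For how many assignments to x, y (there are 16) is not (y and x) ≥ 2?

12

x = 0, y = 0 ↦ 3  ≥
x = 0, y = 1 ↦ 3  ≥
x = 0, y = 2 ↦ 3  ≥
x = 0, y = 3 ↦ 3  ≥
x = 1, y = 0 ↦ 3  ≥
x = 1, y = 1 ↦ 2  ≥
x = 1, y = 2 ↦ 2  ≥
x = 1, y = 3 ↦ 2  ≥
x = 2, y = 0 ↦ 3  ≥
x = 2, y = 1 ↦ 2  ≥
x = 2, y = 2 ↦ 1  <
x = 2, y = 3 ↦ 1  <
x = 3, y = 0 ↦ 3  ≥
x = 3, y = 1 ↦ 2  ≥
x = 3, y = 2 ↦ 1  <
x = 3, y = 3 ↦ 0  <
So 12 of the 16 assignments meet the threshold.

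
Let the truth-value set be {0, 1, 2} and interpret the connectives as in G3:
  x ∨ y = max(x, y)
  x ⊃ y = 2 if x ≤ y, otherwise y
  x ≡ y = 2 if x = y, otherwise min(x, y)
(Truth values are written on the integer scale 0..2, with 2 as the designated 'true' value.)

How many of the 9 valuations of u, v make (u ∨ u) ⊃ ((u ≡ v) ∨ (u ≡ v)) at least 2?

6

u = 0, v = 0 ↦ 2  ≥
u = 0, v = 1 ↦ 2  ≥
u = 0, v = 2 ↦ 2  ≥
u = 1, v = 0 ↦ 0  <
u = 1, v = 1 ↦ 2  ≥
u = 1, v = 2 ↦ 2  ≥
u = 2, v = 0 ↦ 0  <
u = 2, v = 1 ↦ 1  <
u = 2, v = 2 ↦ 2  ≥
So 6 of the 9 assignments meet the threshold.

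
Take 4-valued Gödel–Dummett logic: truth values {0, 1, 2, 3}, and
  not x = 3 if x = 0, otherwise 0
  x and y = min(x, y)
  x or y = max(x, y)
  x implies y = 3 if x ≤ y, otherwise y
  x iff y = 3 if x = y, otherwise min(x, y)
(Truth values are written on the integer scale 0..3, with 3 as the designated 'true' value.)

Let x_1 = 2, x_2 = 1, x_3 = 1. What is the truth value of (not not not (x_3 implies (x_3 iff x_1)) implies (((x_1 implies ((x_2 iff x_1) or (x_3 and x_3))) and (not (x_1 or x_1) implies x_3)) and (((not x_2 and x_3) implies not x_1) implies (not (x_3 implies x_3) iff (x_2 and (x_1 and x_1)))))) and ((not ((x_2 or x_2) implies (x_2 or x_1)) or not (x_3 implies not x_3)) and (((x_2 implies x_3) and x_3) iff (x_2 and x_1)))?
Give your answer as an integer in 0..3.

x_3 iff x_1 = 1 iff 2 = 1
x_3 implies (x_3 iff x_1) = 1 implies 1 = 3
not (x_3 implies (x_3 iff x_1)) = not 3 = 0
not not (x_3 implies (x_3 iff x_1)) = not 0 = 3
not not not (x_3 implies (x_3 iff x_1)) = not 3 = 0
x_2 iff x_1 = 1 iff 2 = 1
x_3 and x_3 = 1 and 1 = 1
(x_2 iff x_1) or (x_3 and x_3) = 1 or 1 = 1
x_1 implies ((x_2 iff x_1) or (x_3 and x_3)) = 2 implies 1 = 1
x_1 or x_1 = 2 or 2 = 2
not (x_1 or x_1) = not 2 = 0
not (x_1 or x_1) implies x_3 = 0 implies 1 = 3
(x_1 implies ((x_2 iff x_1) or (x_3 and x_3))) and (not (x_1 or x_1) implies x_3) = 1 and 3 = 1
not x_2 = not 1 = 0
not x_2 and x_3 = 0 and 1 = 0
not x_1 = not 2 = 0
(not x_2 and x_3) implies not x_1 = 0 implies 0 = 3
x_3 implies x_3 = 1 implies 1 = 3
not (x_3 implies x_3) = not 3 = 0
x_1 and x_1 = 2 and 2 = 2
x_2 and (x_1 and x_1) = 1 and 2 = 1
not (x_3 implies x_3) iff (x_2 and (x_1 and x_1)) = 0 iff 1 = 0
((not x_2 and x_3) implies not x_1) implies (not (x_3 implies x_3) iff (x_2 and (x_1 and x_1))) = 3 implies 0 = 0
((x_1 implies ((x_2 iff x_1) or (x_3 and x_3))) and (not (x_1 or x_1) implies x_3)) and (((not x_2 and x_3) implies not x_1) implies (not (x_3 implies x_3) iff (x_2 and (x_1 and x_1)))) = 1 and 0 = 0
not not not (x_3 implies (x_3 iff x_1)) implies (((x_1 implies ((x_2 iff x_1) or (x_3 and x_3))) and (not (x_1 or x_1) implies x_3)) and (((not x_2 and x_3) implies not x_1) implies (not (x_3 implies x_3) iff (x_2 and (x_1 and x_1))))) = 0 implies 0 = 3
x_2 or x_2 = 1 or 1 = 1
x_2 or x_1 = 1 or 2 = 2
(x_2 or x_2) implies (x_2 or x_1) = 1 implies 2 = 3
not ((x_2 or x_2) implies (x_2 or x_1)) = not 3 = 0
not x_3 = not 1 = 0
x_3 implies not x_3 = 1 implies 0 = 0
not (x_3 implies not x_3) = not 0 = 3
not ((x_2 or x_2) implies (x_2 or x_1)) or not (x_3 implies not x_3) = 0 or 3 = 3
x_2 implies x_3 = 1 implies 1 = 3
(x_2 implies x_3) and x_3 = 3 and 1 = 1
x_2 and x_1 = 1 and 2 = 1
((x_2 implies x_3) and x_3) iff (x_2 and x_1) = 1 iff 1 = 3
(not ((x_2 or x_2) implies (x_2 or x_1)) or not (x_3 implies not x_3)) and (((x_2 implies x_3) and x_3) iff (x_2 and x_1)) = 3 and 3 = 3
(not not not (x_3 implies (x_3 iff x_1)) implies (((x_1 implies ((x_2 iff x_1) or (x_3 and x_3))) and (not (x_1 or x_1) implies x_3)) and (((not x_2 and x_3) implies not x_1) implies (not (x_3 implies x_3) iff (x_2 and (x_1 and x_1)))))) and ((not ((x_2 or x_2) implies (x_2 or x_1)) or not (x_3 implies not x_3)) and (((x_2 implies x_3) and x_3) iff (x_2 and x_1))) = 3 and 3 = 3

3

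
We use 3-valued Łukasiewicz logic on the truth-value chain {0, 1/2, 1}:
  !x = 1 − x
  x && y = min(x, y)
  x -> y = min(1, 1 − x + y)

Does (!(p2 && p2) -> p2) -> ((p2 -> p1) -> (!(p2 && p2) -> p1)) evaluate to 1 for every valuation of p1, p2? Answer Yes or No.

Yes

p1 = 0, p2 = 0 ↦ 1
p1 = 0, p2 = 1/2 ↦ 1
p1 = 0, p2 = 1 ↦ 1
p1 = 1/2, p2 = 0 ↦ 1
p1 = 1/2, p2 = 1/2 ↦ 1
p1 = 1/2, p2 = 1 ↦ 1
p1 = 1, p2 = 0 ↦ 1
p1 = 1, p2 = 1/2 ↦ 1
p1 = 1, p2 = 1 ↦ 1
Every assignment gives a value ≥ 1.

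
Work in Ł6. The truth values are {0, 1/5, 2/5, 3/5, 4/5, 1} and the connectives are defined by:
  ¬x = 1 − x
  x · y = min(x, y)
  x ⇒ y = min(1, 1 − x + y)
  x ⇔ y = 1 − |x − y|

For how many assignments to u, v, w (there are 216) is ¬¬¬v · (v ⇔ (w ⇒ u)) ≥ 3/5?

31

value 1: 1 assignment (counts)
value 4/5: 8 assignments (counts)
value 3/5: 22 assignments (counts)
value 2/5: 66 assignments
value 1/5: 62 assignments
value 0: 57 assignments
So 31 of the 216 assignments meet the threshold.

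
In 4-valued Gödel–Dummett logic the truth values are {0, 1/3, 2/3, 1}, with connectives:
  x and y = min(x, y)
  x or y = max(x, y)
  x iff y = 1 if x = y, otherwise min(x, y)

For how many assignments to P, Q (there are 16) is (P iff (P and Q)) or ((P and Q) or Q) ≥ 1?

10

P = 0, Q = 0 ↦ 1  ≥
P = 0, Q = 1/3 ↦ 1  ≥
P = 0, Q = 2/3 ↦ 1  ≥
P = 0, Q = 1 ↦ 1  ≥
P = 1/3, Q = 0 ↦ 0  <
P = 1/3, Q = 1/3 ↦ 1  ≥
P = 1/3, Q = 2/3 ↦ 1  ≥
P = 1/3, Q = 1 ↦ 1  ≥
P = 2/3, Q = 0 ↦ 0  <
P = 2/3, Q = 1/3 ↦ 1/3  <
P = 2/3, Q = 2/3 ↦ 1  ≥
P = 2/3, Q = 1 ↦ 1  ≥
P = 1, Q = 0 ↦ 0  <
P = 1, Q = 1/3 ↦ 1/3  <
P = 1, Q = 2/3 ↦ 2/3  <
P = 1, Q = 1 ↦ 1  ≥
So 10 of the 16 assignments meet the threshold.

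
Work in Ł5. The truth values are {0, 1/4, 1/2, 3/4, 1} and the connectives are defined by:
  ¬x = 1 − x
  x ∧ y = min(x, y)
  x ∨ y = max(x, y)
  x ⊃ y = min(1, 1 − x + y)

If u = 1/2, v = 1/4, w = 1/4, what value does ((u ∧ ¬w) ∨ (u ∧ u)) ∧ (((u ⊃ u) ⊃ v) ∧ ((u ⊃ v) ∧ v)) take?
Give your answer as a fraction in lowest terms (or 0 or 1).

1/4

¬w = ¬1/4 = 3/4
u ∧ ¬w = 1/2 ∧ 3/4 = 1/2
u ∧ u = 1/2 ∧ 1/2 = 1/2
(u ∧ ¬w) ∨ (u ∧ u) = 1/2 ∨ 1/2 = 1/2
u ⊃ u = 1/2 ⊃ 1/2 = 1
(u ⊃ u) ⊃ v = 1 ⊃ 1/4 = 1/4
u ⊃ v = 1/2 ⊃ 1/4 = 3/4
(u ⊃ v) ∧ v = 3/4 ∧ 1/4 = 1/4
((u ⊃ u) ⊃ v) ∧ ((u ⊃ v) ∧ v) = 1/4 ∧ 1/4 = 1/4
((u ∧ ¬w) ∨ (u ∧ u)) ∧ (((u ⊃ u) ⊃ v) ∧ ((u ⊃ v) ∧ v)) = 1/2 ∧ 1/4 = 1/4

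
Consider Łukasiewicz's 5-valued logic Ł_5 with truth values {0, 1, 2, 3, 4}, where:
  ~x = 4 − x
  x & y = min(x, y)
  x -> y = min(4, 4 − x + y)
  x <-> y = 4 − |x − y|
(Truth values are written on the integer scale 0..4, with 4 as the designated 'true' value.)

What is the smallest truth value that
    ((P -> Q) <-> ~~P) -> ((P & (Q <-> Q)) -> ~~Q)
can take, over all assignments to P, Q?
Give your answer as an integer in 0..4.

Take P = 2, Q = 0:
P -> Q = 2 -> 0 = 2
~P = ~2 = 2
~~P = ~2 = 2
(P -> Q) <-> ~~P = 2 <-> 2 = 4
Q <-> Q = 0 <-> 0 = 4
P & (Q <-> Q) = 2 & 4 = 2
~Q = ~0 = 4
~~Q = ~4 = 0
(P & (Q <-> Q)) -> ~~Q = 2 -> 0 = 2
((P -> Q) <-> ~~P) -> ((P & (Q <-> Q)) -> ~~Q) = 4 -> 2 = 2
No assignment yields a value below 2, so this is the minimum.

2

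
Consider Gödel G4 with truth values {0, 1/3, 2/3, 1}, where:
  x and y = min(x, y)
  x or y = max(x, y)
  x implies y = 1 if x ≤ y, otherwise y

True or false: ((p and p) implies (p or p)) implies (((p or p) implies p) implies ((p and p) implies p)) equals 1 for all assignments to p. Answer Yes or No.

p = 0 ↦ 1
p = 1/3 ↦ 1
p = 2/3 ↦ 1
p = 1 ↦ 1
Every assignment gives a value ≥ 1.

Yes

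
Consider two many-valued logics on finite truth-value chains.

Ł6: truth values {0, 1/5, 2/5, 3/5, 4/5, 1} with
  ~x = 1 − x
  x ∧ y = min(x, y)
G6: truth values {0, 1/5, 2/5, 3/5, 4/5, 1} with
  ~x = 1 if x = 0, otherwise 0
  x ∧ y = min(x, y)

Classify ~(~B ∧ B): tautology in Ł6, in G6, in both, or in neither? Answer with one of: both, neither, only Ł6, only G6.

In Ł6: at B = 1/5 the value is 4/5 — not a tautology.
In G6: every assignment gives 1 — tautology.

only G6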